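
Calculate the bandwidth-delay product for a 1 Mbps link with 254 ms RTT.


BDP = bandwidth * RTT
= 1 Mbps * 254 ms
= 1 * 1e6 * 254 / 1000 bits
= 254000 bits
= 31750 bytes
= 31.0059 KB
BDP = 254000 bits (31750 bytes)


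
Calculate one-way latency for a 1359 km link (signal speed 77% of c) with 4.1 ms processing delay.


Speed = 0.77 * 3e5 km/s = 231000 km/s
Propagation delay = 1359 / 231000 = 0.0059 s = 5.8831 ms
Processing delay = 4.1 ms
Total one-way latency = 9.9831 ms


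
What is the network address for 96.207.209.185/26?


IP:   01100000.11001111.11010001.10111001
Mask: 11111111.11111111.11111111.11000000
AND operation:
Net:  01100000.11001111.11010001.10000000
Network: 96.207.209.128/26


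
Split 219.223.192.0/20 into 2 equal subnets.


New prefix = 20 + 1 = 21
Each subnet has 2048 addresses
  219.223.192.0/21
  219.223.200.0/21
Subnets: 219.223.192.0/21, 219.223.200.0/21


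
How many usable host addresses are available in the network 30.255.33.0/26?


Host bits = 32 - 26 = 6
Total addresses = 2^6 = 64
Usable = total - 2 (network and broadcast)
Usable hosts: 62


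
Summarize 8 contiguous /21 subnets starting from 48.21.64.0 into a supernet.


Original prefix: /21
Number of subnets: 8 = 2^3
New prefix = 21 - 3 = 18
Supernet: 48.21.64.0/18


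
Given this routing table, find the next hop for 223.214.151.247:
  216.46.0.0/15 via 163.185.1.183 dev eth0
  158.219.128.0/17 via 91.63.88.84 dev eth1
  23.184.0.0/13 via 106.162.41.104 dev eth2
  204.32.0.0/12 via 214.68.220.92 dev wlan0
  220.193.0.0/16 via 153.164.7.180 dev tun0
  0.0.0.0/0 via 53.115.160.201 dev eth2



Longest prefix match for 223.214.151.247:
  /15 216.46.0.0: no
  /17 158.219.128.0: no
  /13 23.184.0.0: no
  /12 204.32.0.0: no
  /16 220.193.0.0: no
  /0 0.0.0.0: MATCH
Selected: next-hop 53.115.160.201 via eth2 (matched /0)


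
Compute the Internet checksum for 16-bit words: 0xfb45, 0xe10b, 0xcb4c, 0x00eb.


Sum all words (with carry folding):
+ 0xfb45 = 0xfb45
+ 0xe10b = 0xdc51
+ 0xcb4c = 0xa79e
+ 0x00eb = 0xa889
One's complement: ~0xa889
Checksum = 0x5776


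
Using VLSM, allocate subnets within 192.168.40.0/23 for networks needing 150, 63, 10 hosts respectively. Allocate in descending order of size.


150 hosts -> /24 (254 usable): 192.168.40.0/24
63 hosts -> /25 (126 usable): 192.168.41.0/25
10 hosts -> /28 (14 usable): 192.168.41.128/28
Allocation: 192.168.40.0/24 (150 hosts, 254 usable); 192.168.41.0/25 (63 hosts, 126 usable); 192.168.41.128/28 (10 hosts, 14 usable)


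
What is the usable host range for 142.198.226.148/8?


Network: 142.0.0.0
Broadcast: 142.255.255.255
First usable = network + 1
Last usable = broadcast - 1
Range: 142.0.0.1 to 142.255.255.254


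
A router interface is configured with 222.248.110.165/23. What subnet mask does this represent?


/23 means 23 network bits, 9 host bits
Binary: 11111111111111111111111000000000
Mask: 255.255.254.0


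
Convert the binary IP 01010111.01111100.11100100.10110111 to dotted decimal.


01010111 = 87
01111100 = 124
11100100 = 228
10110111 = 183
IP: 87.124.228.183


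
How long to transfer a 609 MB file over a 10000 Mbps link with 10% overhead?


Effective throughput = 10000 * (1 - 10/100) = 9000 Mbps
File size in Mb = 609 * 8 = 4872 Mb
Time = 4872 / 9000
Time = 0.5413 seconds


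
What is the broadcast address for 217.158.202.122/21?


Network: 217.158.200.0/21
Host bits = 11
Set all host bits to 1:
Broadcast: 217.158.207.255


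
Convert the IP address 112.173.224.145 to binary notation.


112 = 01110000
173 = 10101101
224 = 11100000
145 = 10010001
Binary: 01110000.10101101.11100000.10010001


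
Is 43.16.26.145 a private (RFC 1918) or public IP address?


RFC 1918 private ranges:
  10.0.0.0/8 (10.0.0.0 - 10.255.255.255)
  172.16.0.0/12 (172.16.0.0 - 172.31.255.255)
  192.168.0.0/16 (192.168.0.0 - 192.168.255.255)
Public (not in any RFC 1918 range)


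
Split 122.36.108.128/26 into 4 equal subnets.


New prefix = 26 + 2 = 28
Each subnet has 16 addresses
  122.36.108.128/28
  122.36.108.144/28
  122.36.108.160/28
  122.36.108.176/28
Subnets: 122.36.108.128/28, 122.36.108.144/28, 122.36.108.160/28, 122.36.108.176/28


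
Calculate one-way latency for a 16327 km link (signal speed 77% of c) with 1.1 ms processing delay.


Speed = 0.77 * 3e5 km/s = 231000 km/s
Propagation delay = 16327 / 231000 = 0.0707 s = 70.6797 ms
Processing delay = 1.1 ms
Total one-way latency = 71.7797 ms


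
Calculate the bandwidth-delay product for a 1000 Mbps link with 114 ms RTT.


BDP = bandwidth * RTT
= 1000 Mbps * 114 ms
= 1000 * 1e6 * 114 / 1000 bits
= 114000000 bits
= 14250000 bytes
= 13916.0156 KB
BDP = 114000000 bits (14250000 bytes)


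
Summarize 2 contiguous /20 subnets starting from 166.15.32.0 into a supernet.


Original prefix: /20
Number of subnets: 2 = 2^1
New prefix = 20 - 1 = 19
Supernet: 166.15.32.0/19


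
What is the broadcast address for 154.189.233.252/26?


Network: 154.189.233.192/26
Host bits = 6
Set all host bits to 1:
Broadcast: 154.189.233.255


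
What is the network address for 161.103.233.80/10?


IP:   10100001.01100111.11101001.01010000
Mask: 11111111.11000000.00000000.00000000
AND operation:
Net:  10100001.01000000.00000000.00000000
Network: 161.64.0.0/10


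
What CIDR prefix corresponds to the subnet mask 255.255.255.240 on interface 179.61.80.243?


Binary: 11111111.11111111.11111111.11110000
Count leading 1s
Prefix: /28


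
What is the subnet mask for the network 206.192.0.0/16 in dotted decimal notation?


/16 means 16 network bits, 16 host bits
Binary: 11111111111111110000000000000000
Mask: 255.255.0.0


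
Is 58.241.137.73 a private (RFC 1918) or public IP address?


RFC 1918 private ranges:
  10.0.0.0/8 (10.0.0.0 - 10.255.255.255)
  172.16.0.0/12 (172.16.0.0 - 172.31.255.255)
  192.168.0.0/16 (192.168.0.0 - 192.168.255.255)
Public (not in any RFC 1918 range)


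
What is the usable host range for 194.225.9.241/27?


Network: 194.225.9.224
Broadcast: 194.225.9.255
First usable = network + 1
Last usable = broadcast - 1
Range: 194.225.9.225 to 194.225.9.254


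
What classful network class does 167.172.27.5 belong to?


First octet: 167
Binary: 10100111
10xxxxxx -> Class B (128-191)
Class B, default mask 255.255.0.0 (/16)


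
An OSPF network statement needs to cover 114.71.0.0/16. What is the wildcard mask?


Subnet mask: 255.255.0.0
Wildcard = 255.255.255.255 - subnet mask
255 - 255 = 0
255 - 255 = 0
255 - 0 = 255
255 - 0 = 255
Wildcard: 0.0.255.255


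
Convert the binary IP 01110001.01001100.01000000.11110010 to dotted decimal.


01110001 = 113
01001100 = 76
01000000 = 64
11110010 = 242
IP: 113.76.64.242


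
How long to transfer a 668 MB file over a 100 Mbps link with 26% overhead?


Effective throughput = 100 * (1 - 26/100) = 74 Mbps
File size in Mb = 668 * 8 = 5344 Mb
Time = 5344 / 74
Time = 72.2162 seconds


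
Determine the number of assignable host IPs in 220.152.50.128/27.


Host bits = 32 - 27 = 5
Total addresses = 2^5 = 32
Usable = total - 2 (network and broadcast)
Usable hosts: 30


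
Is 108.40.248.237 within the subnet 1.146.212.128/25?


Subnet network: 1.146.212.128
Test IP AND mask: 108.40.248.128
No, 108.40.248.237 is not in 1.146.212.128/25


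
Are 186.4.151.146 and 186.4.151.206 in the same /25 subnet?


Mask: 255.255.255.128
186.4.151.146 AND mask = 186.4.151.128
186.4.151.206 AND mask = 186.4.151.128
Yes, same subnet (186.4.151.128)


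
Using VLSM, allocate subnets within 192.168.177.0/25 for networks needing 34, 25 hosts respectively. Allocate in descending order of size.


34 hosts -> /26 (62 usable): 192.168.177.0/26
25 hosts -> /27 (30 usable): 192.168.177.64/27
Allocation: 192.168.177.0/26 (34 hosts, 62 usable); 192.168.177.64/27 (25 hosts, 30 usable)


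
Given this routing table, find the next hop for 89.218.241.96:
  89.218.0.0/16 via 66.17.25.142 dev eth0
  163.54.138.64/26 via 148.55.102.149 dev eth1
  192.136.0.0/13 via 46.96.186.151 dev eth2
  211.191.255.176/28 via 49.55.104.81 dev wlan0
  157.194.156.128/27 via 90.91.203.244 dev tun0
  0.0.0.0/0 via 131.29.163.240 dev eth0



Longest prefix match for 89.218.241.96:
  /16 89.218.0.0: MATCH
  /26 163.54.138.64: no
  /13 192.136.0.0: no
  /28 211.191.255.176: no
  /27 157.194.156.128: no
  /0 0.0.0.0: MATCH
Selected: next-hop 66.17.25.142 via eth0 (matched /16)


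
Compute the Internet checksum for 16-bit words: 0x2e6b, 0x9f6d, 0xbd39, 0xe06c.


Sum all words (with carry folding):
+ 0x2e6b = 0x2e6b
+ 0x9f6d = 0xcdd8
+ 0xbd39 = 0x8b12
+ 0xe06c = 0x6b7f
One's complement: ~0x6b7f
Checksum = 0x9480


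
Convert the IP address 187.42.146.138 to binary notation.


187 = 10111011
42 = 00101010
146 = 10010010
138 = 10001010
Binary: 10111011.00101010.10010010.10001010


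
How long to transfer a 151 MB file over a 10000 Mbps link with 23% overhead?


Effective throughput = 10000 * (1 - 23/100) = 7700 Mbps
File size in Mb = 151 * 8 = 1208 Mb
Time = 1208 / 7700
Time = 0.1569 seconds


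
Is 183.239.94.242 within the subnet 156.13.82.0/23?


Subnet network: 156.13.82.0
Test IP AND mask: 183.239.94.0
No, 183.239.94.242 is not in 156.13.82.0/23


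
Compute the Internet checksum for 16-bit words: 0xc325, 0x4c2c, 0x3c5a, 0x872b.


Sum all words (with carry folding):
+ 0xc325 = 0xc325
+ 0x4c2c = 0x0f52
+ 0x3c5a = 0x4bac
+ 0x872b = 0xd2d7
One's complement: ~0xd2d7
Checksum = 0x2d28


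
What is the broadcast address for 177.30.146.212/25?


Network: 177.30.146.128/25
Host bits = 7
Set all host bits to 1:
Broadcast: 177.30.146.255


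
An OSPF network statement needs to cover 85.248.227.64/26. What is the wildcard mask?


Subnet mask: 255.255.255.192
Wildcard = 255.255.255.255 - subnet mask
255 - 255 = 0
255 - 255 = 0
255 - 255 = 0
255 - 192 = 63
Wildcard: 0.0.0.63


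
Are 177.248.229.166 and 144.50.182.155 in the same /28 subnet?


Mask: 255.255.255.240
177.248.229.166 AND mask = 177.248.229.160
144.50.182.155 AND mask = 144.50.182.144
No, different subnets (177.248.229.160 vs 144.50.182.144)


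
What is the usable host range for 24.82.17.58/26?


Network: 24.82.17.0
Broadcast: 24.82.17.63
First usable = network + 1
Last usable = broadcast - 1
Range: 24.82.17.1 to 24.82.17.62


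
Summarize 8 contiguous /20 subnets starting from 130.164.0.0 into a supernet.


Original prefix: /20
Number of subnets: 8 = 2^3
New prefix = 20 - 3 = 17
Supernet: 130.164.0.0/17


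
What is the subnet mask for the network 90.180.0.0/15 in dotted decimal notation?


/15 means 15 network bits, 17 host bits
Binary: 11111111111111100000000000000000
Mask: 255.254.0.0


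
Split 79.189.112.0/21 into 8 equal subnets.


New prefix = 21 + 3 = 24
Each subnet has 256 addresses
  79.189.112.0/24
  79.189.113.0/24
  79.189.114.0/24
  79.189.115.0/24
  79.189.116.0/24
  79.189.117.0/24
  79.189.118.0/24
  79.189.119.0/24
Subnets: 79.189.112.0/24, 79.189.113.0/24, 79.189.114.0/24, 79.189.115.0/24, 79.189.116.0/24, 79.189.117.0/24, 79.189.118.0/24, 79.189.119.0/24


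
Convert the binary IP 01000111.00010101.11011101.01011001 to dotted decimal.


01000111 = 71
00010101 = 21
11011101 = 221
01011001 = 89
IP: 71.21.221.89


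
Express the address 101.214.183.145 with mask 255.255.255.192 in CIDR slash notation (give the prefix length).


Binary: 11111111.11111111.11111111.11000000
Count leading 1s
Prefix: /26


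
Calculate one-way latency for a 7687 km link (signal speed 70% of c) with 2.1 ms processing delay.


Speed = 0.7 * 3e5 km/s = 210000 km/s
Propagation delay = 7687 / 210000 = 0.0366 s = 36.6048 ms
Processing delay = 2.1 ms
Total one-way latency = 38.7048 ms


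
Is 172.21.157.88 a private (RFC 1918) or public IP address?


RFC 1918 private ranges:
  10.0.0.0/8 (10.0.0.0 - 10.255.255.255)
  172.16.0.0/12 (172.16.0.0 - 172.31.255.255)
  192.168.0.0/16 (192.168.0.0 - 192.168.255.255)
Private (in 172.16.0.0/12)


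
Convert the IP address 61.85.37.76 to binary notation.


61 = 00111101
85 = 01010101
37 = 00100101
76 = 01001100
Binary: 00111101.01010101.00100101.01001100


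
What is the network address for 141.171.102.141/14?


IP:   10001101.10101011.01100110.10001101
Mask: 11111111.11111100.00000000.00000000
AND operation:
Net:  10001101.10101000.00000000.00000000
Network: 141.168.0.0/14


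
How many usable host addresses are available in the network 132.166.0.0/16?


Host bits = 32 - 16 = 16
Total addresses = 2^16 = 65536
Usable = total - 2 (network and broadcast)
Usable hosts: 65534


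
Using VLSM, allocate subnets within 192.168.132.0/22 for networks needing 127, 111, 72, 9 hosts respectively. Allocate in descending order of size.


127 hosts -> /24 (254 usable): 192.168.132.0/24
111 hosts -> /25 (126 usable): 192.168.133.0/25
72 hosts -> /25 (126 usable): 192.168.133.128/25
9 hosts -> /28 (14 usable): 192.168.134.0/28
Allocation: 192.168.132.0/24 (127 hosts, 254 usable); 192.168.133.0/25 (111 hosts, 126 usable); 192.168.133.128/25 (72 hosts, 126 usable); 192.168.134.0/28 (9 hosts, 14 usable)


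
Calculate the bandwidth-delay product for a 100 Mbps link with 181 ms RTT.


BDP = bandwidth * RTT
= 100 Mbps * 181 ms
= 100 * 1e6 * 181 / 1000 bits
= 18100000 bits
= 2262500 bytes
= 2209.4727 KB
BDP = 18100000 bits (2262500 bytes)


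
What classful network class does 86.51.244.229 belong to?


First octet: 86
Binary: 01010110
0xxxxxxx -> Class A (1-126)
Class A, default mask 255.0.0.0 (/8)


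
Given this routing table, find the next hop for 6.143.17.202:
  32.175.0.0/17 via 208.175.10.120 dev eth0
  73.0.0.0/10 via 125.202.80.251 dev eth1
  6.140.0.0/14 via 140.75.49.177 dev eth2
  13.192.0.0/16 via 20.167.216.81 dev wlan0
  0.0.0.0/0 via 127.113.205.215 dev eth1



Longest prefix match for 6.143.17.202:
  /17 32.175.0.0: no
  /10 73.0.0.0: no
  /14 6.140.0.0: MATCH
  /16 13.192.0.0: no
  /0 0.0.0.0: MATCH
Selected: next-hop 140.75.49.177 via eth2 (matched /14)


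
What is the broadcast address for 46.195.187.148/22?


Network: 46.195.184.0/22
Host bits = 10
Set all host bits to 1:
Broadcast: 46.195.187.255


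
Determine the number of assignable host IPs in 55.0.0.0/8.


Host bits = 32 - 8 = 24
Total addresses = 2^24 = 16777216
Usable = total - 2 (network and broadcast)
Usable hosts: 16777214


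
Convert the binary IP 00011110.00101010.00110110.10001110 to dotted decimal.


00011110 = 30
00101010 = 42
00110110 = 54
10001110 = 142
IP: 30.42.54.142


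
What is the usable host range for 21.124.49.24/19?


Network: 21.124.32.0
Broadcast: 21.124.63.255
First usable = network + 1
Last usable = broadcast - 1
Range: 21.124.32.1 to 21.124.63.254


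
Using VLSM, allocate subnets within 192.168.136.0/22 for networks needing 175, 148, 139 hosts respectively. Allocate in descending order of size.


175 hosts -> /24 (254 usable): 192.168.136.0/24
148 hosts -> /24 (254 usable): 192.168.137.0/24
139 hosts -> /24 (254 usable): 192.168.138.0/24
Allocation: 192.168.136.0/24 (175 hosts, 254 usable); 192.168.137.0/24 (148 hosts, 254 usable); 192.168.138.0/24 (139 hosts, 254 usable)


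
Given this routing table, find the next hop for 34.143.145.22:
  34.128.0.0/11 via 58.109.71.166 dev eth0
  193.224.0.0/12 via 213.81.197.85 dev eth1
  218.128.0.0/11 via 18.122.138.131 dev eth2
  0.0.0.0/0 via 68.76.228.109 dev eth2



Longest prefix match for 34.143.145.22:
  /11 34.128.0.0: MATCH
  /12 193.224.0.0: no
  /11 218.128.0.0: no
  /0 0.0.0.0: MATCH
Selected: next-hop 58.109.71.166 via eth0 (matched /11)


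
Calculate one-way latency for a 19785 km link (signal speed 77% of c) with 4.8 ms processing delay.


Speed = 0.77 * 3e5 km/s = 231000 km/s
Propagation delay = 19785 / 231000 = 0.0856 s = 85.6494 ms
Processing delay = 4.8 ms
Total one-way latency = 90.4494 ms


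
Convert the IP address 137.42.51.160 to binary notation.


137 = 10001001
42 = 00101010
51 = 00110011
160 = 10100000
Binary: 10001001.00101010.00110011.10100000


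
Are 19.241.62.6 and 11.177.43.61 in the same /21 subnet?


Mask: 255.255.248.0
19.241.62.6 AND mask = 19.241.56.0
11.177.43.61 AND mask = 11.177.40.0
No, different subnets (19.241.56.0 vs 11.177.40.0)


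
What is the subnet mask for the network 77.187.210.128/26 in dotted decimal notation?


/26 means 26 network bits, 6 host bits
Binary: 11111111111111111111111111000000
Mask: 255.255.255.192


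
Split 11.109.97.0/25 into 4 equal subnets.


New prefix = 25 + 2 = 27
Each subnet has 32 addresses
  11.109.97.0/27
  11.109.97.32/27
  11.109.97.64/27
  11.109.97.96/27
Subnets: 11.109.97.0/27, 11.109.97.32/27, 11.109.97.64/27, 11.109.97.96/27


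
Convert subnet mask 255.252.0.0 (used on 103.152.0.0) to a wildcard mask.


Subnet mask: 255.252.0.0
Wildcard = 255.255.255.255 - subnet mask
255 - 255 = 0
255 - 252 = 3
255 - 0 = 255
255 - 0 = 255
Wildcard: 0.3.255.255


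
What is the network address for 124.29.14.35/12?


IP:   01111100.00011101.00001110.00100011
Mask: 11111111.11110000.00000000.00000000
AND operation:
Net:  01111100.00010000.00000000.00000000
Network: 124.16.0.0/12


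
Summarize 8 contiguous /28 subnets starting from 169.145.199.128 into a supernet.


Original prefix: /28
Number of subnets: 8 = 2^3
New prefix = 28 - 3 = 25
Supernet: 169.145.199.128/25


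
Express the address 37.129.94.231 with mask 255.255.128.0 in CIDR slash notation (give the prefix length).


Binary: 11111111.11111111.10000000.00000000
Count leading 1s
Prefix: /17


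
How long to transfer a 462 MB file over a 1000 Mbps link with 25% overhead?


Effective throughput = 1000 * (1 - 25/100) = 750 Mbps
File size in Mb = 462 * 8 = 3696 Mb
Time = 3696 / 750
Time = 4.928 seconds


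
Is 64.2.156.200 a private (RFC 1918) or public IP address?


RFC 1918 private ranges:
  10.0.0.0/8 (10.0.0.0 - 10.255.255.255)
  172.16.0.0/12 (172.16.0.0 - 172.31.255.255)
  192.168.0.0/16 (192.168.0.0 - 192.168.255.255)
Public (not in any RFC 1918 range)


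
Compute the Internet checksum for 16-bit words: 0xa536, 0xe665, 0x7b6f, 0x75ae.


Sum all words (with carry folding):
+ 0xa536 = 0xa536
+ 0xe665 = 0x8b9c
+ 0x7b6f = 0x070c
+ 0x75ae = 0x7cba
One's complement: ~0x7cba
Checksum = 0x8345


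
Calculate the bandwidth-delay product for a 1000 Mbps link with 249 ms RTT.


BDP = bandwidth * RTT
= 1000 Mbps * 249 ms
= 1000 * 1e6 * 249 / 1000 bits
= 249000000 bits
= 31125000 bytes
= 30395.5078 KB
BDP = 249000000 bits (31125000 bytes)


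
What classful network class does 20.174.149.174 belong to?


First octet: 20
Binary: 00010100
0xxxxxxx -> Class A (1-126)
Class A, default mask 255.0.0.0 (/8)


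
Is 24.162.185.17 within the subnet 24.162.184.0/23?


Subnet network: 24.162.184.0
Test IP AND mask: 24.162.184.0
Yes, 24.162.185.17 is in 24.162.184.0/23


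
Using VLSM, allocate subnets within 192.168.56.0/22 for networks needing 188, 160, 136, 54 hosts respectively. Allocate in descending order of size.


188 hosts -> /24 (254 usable): 192.168.56.0/24
160 hosts -> /24 (254 usable): 192.168.57.0/24
136 hosts -> /24 (254 usable): 192.168.58.0/24
54 hosts -> /26 (62 usable): 192.168.59.0/26
Allocation: 192.168.56.0/24 (188 hosts, 254 usable); 192.168.57.0/24 (160 hosts, 254 usable); 192.168.58.0/24 (136 hosts, 254 usable); 192.168.59.0/26 (54 hosts, 62 usable)


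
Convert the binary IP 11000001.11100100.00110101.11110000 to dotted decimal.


11000001 = 193
11100100 = 228
00110101 = 53
11110000 = 240
IP: 193.228.53.240


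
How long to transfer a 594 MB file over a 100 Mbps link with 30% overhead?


Effective throughput = 100 * (1 - 30/100) = 70 Mbps
File size in Mb = 594 * 8 = 4752 Mb
Time = 4752 / 70
Time = 67.8857 seconds


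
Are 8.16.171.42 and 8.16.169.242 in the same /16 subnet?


Mask: 255.255.0.0
8.16.171.42 AND mask = 8.16.0.0
8.16.169.242 AND mask = 8.16.0.0
Yes, same subnet (8.16.0.0)


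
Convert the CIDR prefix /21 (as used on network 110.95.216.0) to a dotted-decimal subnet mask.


/21 means 21 network bits, 11 host bits
Binary: 11111111111111111111100000000000
Mask: 255.255.248.0


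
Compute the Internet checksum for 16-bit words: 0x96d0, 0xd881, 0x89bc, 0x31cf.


Sum all words (with carry folding):
+ 0x96d0 = 0x96d0
+ 0xd881 = 0x6f52
+ 0x89bc = 0xf90e
+ 0x31cf = 0x2ade
One's complement: ~0x2ade
Checksum = 0xd521


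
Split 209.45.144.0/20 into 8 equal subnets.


New prefix = 20 + 3 = 23
Each subnet has 512 addresses
  209.45.144.0/23
  209.45.146.0/23
  209.45.148.0/23
  209.45.150.0/23
  209.45.152.0/23
  209.45.154.0/23
  209.45.156.0/23
  209.45.158.0/23
Subnets: 209.45.144.0/23, 209.45.146.0/23, 209.45.148.0/23, 209.45.150.0/23, 209.45.152.0/23, 209.45.154.0/23, 209.45.156.0/23, 209.45.158.0/23


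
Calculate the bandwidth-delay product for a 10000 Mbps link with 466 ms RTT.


BDP = bandwidth * RTT
= 10000 Mbps * 466 ms
= 10000 * 1e6 * 466 / 1000 bits
= 4660000000 bits
= 582500000 bytes
= 568847.6562 KB
BDP = 4660000000 bits (582500000 bytes)


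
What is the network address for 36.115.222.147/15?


IP:   00100100.01110011.11011110.10010011
Mask: 11111111.11111110.00000000.00000000
AND operation:
Net:  00100100.01110010.00000000.00000000
Network: 36.114.0.0/15


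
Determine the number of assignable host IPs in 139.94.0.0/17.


Host bits = 32 - 17 = 15
Total addresses = 2^15 = 32768
Usable = total - 2 (network and broadcast)
Usable hosts: 32766


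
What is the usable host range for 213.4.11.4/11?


Network: 213.0.0.0
Broadcast: 213.31.255.255
First usable = network + 1
Last usable = broadcast - 1
Range: 213.0.0.1 to 213.31.255.254


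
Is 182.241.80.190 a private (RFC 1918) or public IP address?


RFC 1918 private ranges:
  10.0.0.0/8 (10.0.0.0 - 10.255.255.255)
  172.16.0.0/12 (172.16.0.0 - 172.31.255.255)
  192.168.0.0/16 (192.168.0.0 - 192.168.255.255)
Public (not in any RFC 1918 range)


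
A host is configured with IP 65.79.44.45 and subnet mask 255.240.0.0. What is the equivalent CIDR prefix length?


Binary: 11111111.11110000.00000000.00000000
Count leading 1s
Prefix: /12


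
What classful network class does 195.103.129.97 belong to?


First octet: 195
Binary: 11000011
110xxxxx -> Class C (192-223)
Class C, default mask 255.255.255.0 (/24)


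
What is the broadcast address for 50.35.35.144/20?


Network: 50.35.32.0/20
Host bits = 12
Set all host bits to 1:
Broadcast: 50.35.47.255


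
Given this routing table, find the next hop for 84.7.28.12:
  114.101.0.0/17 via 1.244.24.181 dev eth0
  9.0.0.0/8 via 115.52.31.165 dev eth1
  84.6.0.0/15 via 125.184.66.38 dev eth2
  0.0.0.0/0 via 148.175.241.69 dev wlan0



Longest prefix match for 84.7.28.12:
  /17 114.101.0.0: no
  /8 9.0.0.0: no
  /15 84.6.0.0: MATCH
  /0 0.0.0.0: MATCH
Selected: next-hop 125.184.66.38 via eth2 (matched /15)


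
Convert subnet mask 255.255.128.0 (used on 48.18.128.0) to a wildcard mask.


Subnet mask: 255.255.128.0
Wildcard = 255.255.255.255 - subnet mask
255 - 255 = 0
255 - 255 = 0
255 - 128 = 127
255 - 0 = 255
Wildcard: 0.0.127.255


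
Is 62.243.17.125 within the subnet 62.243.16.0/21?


Subnet network: 62.243.16.0
Test IP AND mask: 62.243.16.0
Yes, 62.243.17.125 is in 62.243.16.0/21


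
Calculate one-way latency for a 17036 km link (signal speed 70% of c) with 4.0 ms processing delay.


Speed = 0.7 * 3e5 km/s = 210000 km/s
Propagation delay = 17036 / 210000 = 0.0811 s = 81.1238 ms
Processing delay = 4.0 ms
Total one-way latency = 85.1238 ms


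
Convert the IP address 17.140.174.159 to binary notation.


17 = 00010001
140 = 10001100
174 = 10101110
159 = 10011111
Binary: 00010001.10001100.10101110.10011111


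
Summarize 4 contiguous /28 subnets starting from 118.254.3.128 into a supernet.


Original prefix: /28
Number of subnets: 4 = 2^2
New prefix = 28 - 2 = 26
Supernet: 118.254.3.128/26


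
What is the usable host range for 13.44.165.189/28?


Network: 13.44.165.176
Broadcast: 13.44.165.191
First usable = network + 1
Last usable = broadcast - 1
Range: 13.44.165.177 to 13.44.165.190


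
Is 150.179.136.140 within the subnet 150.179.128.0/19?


Subnet network: 150.179.128.0
Test IP AND mask: 150.179.128.0
Yes, 150.179.136.140 is in 150.179.128.0/19


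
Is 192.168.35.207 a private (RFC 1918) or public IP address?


RFC 1918 private ranges:
  10.0.0.0/8 (10.0.0.0 - 10.255.255.255)
  172.16.0.0/12 (172.16.0.0 - 172.31.255.255)
  192.168.0.0/16 (192.168.0.0 - 192.168.255.255)
Private (in 192.168.0.0/16)


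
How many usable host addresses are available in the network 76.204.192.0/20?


Host bits = 32 - 20 = 12
Total addresses = 2^12 = 4096
Usable = total - 2 (network and broadcast)
Usable hosts: 4094


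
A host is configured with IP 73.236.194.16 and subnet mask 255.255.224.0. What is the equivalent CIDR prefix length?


Binary: 11111111.11111111.11100000.00000000
Count leading 1s
Prefix: /19


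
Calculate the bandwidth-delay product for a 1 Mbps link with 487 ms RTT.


BDP = bandwidth * RTT
= 1 Mbps * 487 ms
= 1 * 1e6 * 487 / 1000 bits
= 487000 bits
= 60875 bytes
= 59.4482 KB
BDP = 487000 bits (60875 bytes)


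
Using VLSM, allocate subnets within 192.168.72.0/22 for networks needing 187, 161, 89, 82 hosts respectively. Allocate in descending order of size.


187 hosts -> /24 (254 usable): 192.168.72.0/24
161 hosts -> /24 (254 usable): 192.168.73.0/24
89 hosts -> /25 (126 usable): 192.168.74.0/25
82 hosts -> /25 (126 usable): 192.168.74.128/25
Allocation: 192.168.72.0/24 (187 hosts, 254 usable); 192.168.73.0/24 (161 hosts, 254 usable); 192.168.74.0/25 (89 hosts, 126 usable); 192.168.74.128/25 (82 hosts, 126 usable)


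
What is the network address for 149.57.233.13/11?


IP:   10010101.00111001.11101001.00001101
Mask: 11111111.11100000.00000000.00000000
AND operation:
Net:  10010101.00100000.00000000.00000000
Network: 149.32.0.0/11


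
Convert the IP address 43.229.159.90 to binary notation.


43 = 00101011
229 = 11100101
159 = 10011111
90 = 01011010
Binary: 00101011.11100101.10011111.01011010


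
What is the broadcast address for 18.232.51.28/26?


Network: 18.232.51.0/26
Host bits = 6
Set all host bits to 1:
Broadcast: 18.232.51.63


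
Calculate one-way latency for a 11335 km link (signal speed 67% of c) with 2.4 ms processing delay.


Speed = 0.67 * 3e5 km/s = 201000 km/s
Propagation delay = 11335 / 201000 = 0.0564 s = 56.393 ms
Processing delay = 2.4 ms
Total one-way latency = 58.793 ms


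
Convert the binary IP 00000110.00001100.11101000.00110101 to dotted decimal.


00000110 = 6
00001100 = 12
11101000 = 232
00110101 = 53
IP: 6.12.232.53


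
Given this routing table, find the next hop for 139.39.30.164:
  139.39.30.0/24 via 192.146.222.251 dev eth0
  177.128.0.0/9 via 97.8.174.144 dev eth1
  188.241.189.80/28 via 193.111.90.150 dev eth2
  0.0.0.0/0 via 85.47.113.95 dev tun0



Longest prefix match for 139.39.30.164:
  /24 139.39.30.0: MATCH
  /9 177.128.0.0: no
  /28 188.241.189.80: no
  /0 0.0.0.0: MATCH
Selected: next-hop 192.146.222.251 via eth0 (matched /24)


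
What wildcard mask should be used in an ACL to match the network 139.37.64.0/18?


Subnet mask: 255.255.192.0
Wildcard = 255.255.255.255 - subnet mask
255 - 255 = 0
255 - 255 = 0
255 - 192 = 63
255 - 0 = 255
Wildcard: 0.0.63.255


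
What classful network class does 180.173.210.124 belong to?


First octet: 180
Binary: 10110100
10xxxxxx -> Class B (128-191)
Class B, default mask 255.255.0.0 (/16)


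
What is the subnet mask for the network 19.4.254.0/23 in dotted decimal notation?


/23 means 23 network bits, 9 host bits
Binary: 11111111111111111111111000000000
Mask: 255.255.254.0


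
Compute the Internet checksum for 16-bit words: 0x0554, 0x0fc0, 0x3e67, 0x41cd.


Sum all words (with carry folding):
+ 0x0554 = 0x0554
+ 0x0fc0 = 0x1514
+ 0x3e67 = 0x537b
+ 0x41cd = 0x9548
One's complement: ~0x9548
Checksum = 0x6ab7


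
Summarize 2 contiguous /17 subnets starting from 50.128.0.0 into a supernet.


Original prefix: /17
Number of subnets: 2 = 2^1
New prefix = 17 - 1 = 16
Supernet: 50.128.0.0/16


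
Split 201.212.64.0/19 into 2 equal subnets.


New prefix = 19 + 1 = 20
Each subnet has 4096 addresses
  201.212.64.0/20
  201.212.80.0/20
Subnets: 201.212.64.0/20, 201.212.80.0/20


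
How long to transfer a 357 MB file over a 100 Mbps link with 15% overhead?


Effective throughput = 100 * (1 - 15/100) = 85 Mbps
File size in Mb = 357 * 8 = 2856 Mb
Time = 2856 / 85
Time = 33.6 seconds


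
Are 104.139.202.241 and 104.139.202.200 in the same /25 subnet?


Mask: 255.255.255.128
104.139.202.241 AND mask = 104.139.202.128
104.139.202.200 AND mask = 104.139.202.128
Yes, same subnet (104.139.202.128)


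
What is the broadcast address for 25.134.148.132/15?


Network: 25.134.0.0/15
Host bits = 17
Set all host bits to 1:
Broadcast: 25.135.255.255


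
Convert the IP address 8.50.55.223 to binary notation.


8 = 00001000
50 = 00110010
55 = 00110111
223 = 11011111
Binary: 00001000.00110010.00110111.11011111


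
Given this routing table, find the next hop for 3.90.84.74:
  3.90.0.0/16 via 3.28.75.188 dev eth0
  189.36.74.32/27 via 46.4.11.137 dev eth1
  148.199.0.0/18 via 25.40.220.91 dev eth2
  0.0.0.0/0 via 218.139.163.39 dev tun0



Longest prefix match for 3.90.84.74:
  /16 3.90.0.0: MATCH
  /27 189.36.74.32: no
  /18 148.199.0.0: no
  /0 0.0.0.0: MATCH
Selected: next-hop 3.28.75.188 via eth0 (matched /16)


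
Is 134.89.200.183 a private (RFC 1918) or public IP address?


RFC 1918 private ranges:
  10.0.0.0/8 (10.0.0.0 - 10.255.255.255)
  172.16.0.0/12 (172.16.0.0 - 172.31.255.255)
  192.168.0.0/16 (192.168.0.0 - 192.168.255.255)
Public (not in any RFC 1918 range)


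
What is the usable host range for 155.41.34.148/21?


Network: 155.41.32.0
Broadcast: 155.41.39.255
First usable = network + 1
Last usable = broadcast - 1
Range: 155.41.32.1 to 155.41.39.254


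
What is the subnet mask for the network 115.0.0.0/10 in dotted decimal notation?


/10 means 10 network bits, 22 host bits
Binary: 11111111110000000000000000000000
Mask: 255.192.0.0


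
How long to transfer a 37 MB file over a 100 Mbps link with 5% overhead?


Effective throughput = 100 * (1 - 5/100) = 95 Mbps
File size in Mb = 37 * 8 = 296 Mb
Time = 296 / 95
Time = 3.1158 seconds


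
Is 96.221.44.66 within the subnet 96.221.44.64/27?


Subnet network: 96.221.44.64
Test IP AND mask: 96.221.44.64
Yes, 96.221.44.66 is in 96.221.44.64/27


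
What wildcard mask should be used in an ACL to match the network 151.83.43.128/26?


Subnet mask: 255.255.255.192
Wildcard = 255.255.255.255 - subnet mask
255 - 255 = 0
255 - 255 = 0
255 - 255 = 0
255 - 192 = 63
Wildcard: 0.0.0.63


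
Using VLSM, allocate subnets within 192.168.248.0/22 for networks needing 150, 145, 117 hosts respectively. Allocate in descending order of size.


150 hosts -> /24 (254 usable): 192.168.248.0/24
145 hosts -> /24 (254 usable): 192.168.249.0/24
117 hosts -> /25 (126 usable): 192.168.250.0/25
Allocation: 192.168.248.0/24 (150 hosts, 254 usable); 192.168.249.0/24 (145 hosts, 254 usable); 192.168.250.0/25 (117 hosts, 126 usable)


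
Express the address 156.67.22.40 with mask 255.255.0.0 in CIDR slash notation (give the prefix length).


Binary: 11111111.11111111.00000000.00000000
Count leading 1s
Prefix: /16


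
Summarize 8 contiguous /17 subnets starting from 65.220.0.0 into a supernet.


Original prefix: /17
Number of subnets: 8 = 2^3
New prefix = 17 - 3 = 14
Supernet: 65.220.0.0/14


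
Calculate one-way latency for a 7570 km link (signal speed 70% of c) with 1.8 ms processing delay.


Speed = 0.7 * 3e5 km/s = 210000 km/s
Propagation delay = 7570 / 210000 = 0.036 s = 36.0476 ms
Processing delay = 1.8 ms
Total one-way latency = 37.8476 ms


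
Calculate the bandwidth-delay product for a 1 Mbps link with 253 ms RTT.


BDP = bandwidth * RTT
= 1 Mbps * 253 ms
= 1 * 1e6 * 253 / 1000 bits
= 253000 bits
= 31625 bytes
= 30.8838 KB
BDP = 253000 bits (31625 bytes)


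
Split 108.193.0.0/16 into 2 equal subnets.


New prefix = 16 + 1 = 17
Each subnet has 32768 addresses
  108.193.0.0/17
  108.193.128.0/17
Subnets: 108.193.0.0/17, 108.193.128.0/17


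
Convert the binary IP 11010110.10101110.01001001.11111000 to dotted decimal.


11010110 = 214
10101110 = 174
01001001 = 73
11111000 = 248
IP: 214.174.73.248


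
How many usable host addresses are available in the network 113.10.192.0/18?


Host bits = 32 - 18 = 14
Total addresses = 2^14 = 16384
Usable = total - 2 (network and broadcast)
Usable hosts: 16382


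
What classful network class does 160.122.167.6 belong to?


First octet: 160
Binary: 10100000
10xxxxxx -> Class B (128-191)
Class B, default mask 255.255.0.0 (/16)


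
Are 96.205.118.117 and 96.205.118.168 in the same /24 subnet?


Mask: 255.255.255.0
96.205.118.117 AND mask = 96.205.118.0
96.205.118.168 AND mask = 96.205.118.0
Yes, same subnet (96.205.118.0)


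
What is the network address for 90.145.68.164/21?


IP:   01011010.10010001.01000100.10100100
Mask: 11111111.11111111.11111000.00000000
AND operation:
Net:  01011010.10010001.01000000.00000000
Network: 90.145.64.0/21


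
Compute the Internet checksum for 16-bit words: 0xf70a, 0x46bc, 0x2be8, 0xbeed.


Sum all words (with carry folding):
+ 0xf70a = 0xf70a
+ 0x46bc = 0x3dc7
+ 0x2be8 = 0x69af
+ 0xbeed = 0x289d
One's complement: ~0x289d
Checksum = 0xd762


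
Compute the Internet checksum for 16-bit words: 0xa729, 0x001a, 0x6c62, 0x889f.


Sum all words (with carry folding):
+ 0xa729 = 0xa729
+ 0x001a = 0xa743
+ 0x6c62 = 0x13a6
+ 0x889f = 0x9c45
One's complement: ~0x9c45
Checksum = 0x63ba


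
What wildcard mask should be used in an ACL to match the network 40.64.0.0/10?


Subnet mask: 255.192.0.0
Wildcard = 255.255.255.255 - subnet mask
255 - 255 = 0
255 - 192 = 63
255 - 0 = 255
255 - 0 = 255
Wildcard: 0.63.255.255


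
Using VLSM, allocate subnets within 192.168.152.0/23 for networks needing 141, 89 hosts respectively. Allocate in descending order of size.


141 hosts -> /24 (254 usable): 192.168.152.0/24
89 hosts -> /25 (126 usable): 192.168.153.0/25
Allocation: 192.168.152.0/24 (141 hosts, 254 usable); 192.168.153.0/25 (89 hosts, 126 usable)


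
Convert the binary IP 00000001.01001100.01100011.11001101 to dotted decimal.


00000001 = 1
01001100 = 76
01100011 = 99
11001101 = 205
IP: 1.76.99.205


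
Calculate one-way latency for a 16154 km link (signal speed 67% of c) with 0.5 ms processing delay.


Speed = 0.67 * 3e5 km/s = 201000 km/s
Propagation delay = 16154 / 201000 = 0.0804 s = 80.3682 ms
Processing delay = 0.5 ms
Total one-way latency = 80.8682 ms


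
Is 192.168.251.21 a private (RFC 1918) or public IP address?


RFC 1918 private ranges:
  10.0.0.0/8 (10.0.0.0 - 10.255.255.255)
  172.16.0.0/12 (172.16.0.0 - 172.31.255.255)
  192.168.0.0/16 (192.168.0.0 - 192.168.255.255)
Private (in 192.168.0.0/16)


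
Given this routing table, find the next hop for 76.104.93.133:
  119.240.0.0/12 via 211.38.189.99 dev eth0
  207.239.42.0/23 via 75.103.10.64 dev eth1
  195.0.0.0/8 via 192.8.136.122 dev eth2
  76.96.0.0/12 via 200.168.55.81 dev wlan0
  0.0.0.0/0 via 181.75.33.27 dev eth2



Longest prefix match for 76.104.93.133:
  /12 119.240.0.0: no
  /23 207.239.42.0: no
  /8 195.0.0.0: no
  /12 76.96.0.0: MATCH
  /0 0.0.0.0: MATCH
Selected: next-hop 200.168.55.81 via wlan0 (matched /12)


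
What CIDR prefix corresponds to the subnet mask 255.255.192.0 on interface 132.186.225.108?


Binary: 11111111.11111111.11000000.00000000
Count leading 1s
Prefix: /18


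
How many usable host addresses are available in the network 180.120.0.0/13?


Host bits = 32 - 13 = 19
Total addresses = 2^19 = 524288
Usable = total - 2 (network and broadcast)
Usable hosts: 524286


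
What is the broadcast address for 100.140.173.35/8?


Network: 100.0.0.0/8
Host bits = 24
Set all host bits to 1:
Broadcast: 100.255.255.255


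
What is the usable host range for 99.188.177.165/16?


Network: 99.188.0.0
Broadcast: 99.188.255.255
First usable = network + 1
Last usable = broadcast - 1
Range: 99.188.0.1 to 99.188.255.254


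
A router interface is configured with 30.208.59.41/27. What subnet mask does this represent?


/27 means 27 network bits, 5 host bits
Binary: 11111111111111111111111111100000
Mask: 255.255.255.224


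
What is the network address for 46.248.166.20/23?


IP:   00101110.11111000.10100110.00010100
Mask: 11111111.11111111.11111110.00000000
AND operation:
Net:  00101110.11111000.10100110.00000000
Network: 46.248.166.0/23


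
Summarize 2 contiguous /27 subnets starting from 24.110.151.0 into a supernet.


Original prefix: /27
Number of subnets: 2 = 2^1
New prefix = 27 - 1 = 26
Supernet: 24.110.151.0/26


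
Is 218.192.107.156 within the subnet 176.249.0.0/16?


Subnet network: 176.249.0.0
Test IP AND mask: 218.192.0.0
No, 218.192.107.156 is not in 176.249.0.0/16


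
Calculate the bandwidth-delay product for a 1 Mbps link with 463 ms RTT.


BDP = bandwidth * RTT
= 1 Mbps * 463 ms
= 1 * 1e6 * 463 / 1000 bits
= 463000 bits
= 57875 bytes
= 56.5186 KB
BDP = 463000 bits (57875 bytes)


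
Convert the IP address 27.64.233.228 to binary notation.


27 = 00011011
64 = 01000000
233 = 11101001
228 = 11100100
Binary: 00011011.01000000.11101001.11100100


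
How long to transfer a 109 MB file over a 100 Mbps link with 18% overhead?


Effective throughput = 100 * (1 - 18/100) = 82 Mbps
File size in Mb = 109 * 8 = 872 Mb
Time = 872 / 82
Time = 10.6341 seconds


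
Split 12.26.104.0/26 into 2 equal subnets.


New prefix = 26 + 1 = 27
Each subnet has 32 addresses
  12.26.104.0/27
  12.26.104.32/27
Subnets: 12.26.104.0/27, 12.26.104.32/27


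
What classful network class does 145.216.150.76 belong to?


First octet: 145
Binary: 10010001
10xxxxxx -> Class B (128-191)
Class B, default mask 255.255.0.0 (/16)


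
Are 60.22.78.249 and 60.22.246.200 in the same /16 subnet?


Mask: 255.255.0.0
60.22.78.249 AND mask = 60.22.0.0
60.22.246.200 AND mask = 60.22.0.0
Yes, same subnet (60.22.0.0)


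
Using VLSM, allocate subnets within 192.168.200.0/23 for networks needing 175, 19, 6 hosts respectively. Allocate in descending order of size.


175 hosts -> /24 (254 usable): 192.168.200.0/24
19 hosts -> /27 (30 usable): 192.168.201.0/27
6 hosts -> /29 (6 usable): 192.168.201.32/29
Allocation: 192.168.200.0/24 (175 hosts, 254 usable); 192.168.201.0/27 (19 hosts, 30 usable); 192.168.201.32/29 (6 hosts, 6 usable)


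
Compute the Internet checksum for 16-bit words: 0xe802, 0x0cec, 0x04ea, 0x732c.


Sum all words (with carry folding):
+ 0xe802 = 0xe802
+ 0x0cec = 0xf4ee
+ 0x04ea = 0xf9d8
+ 0x732c = 0x6d05
One's complement: ~0x6d05
Checksum = 0x92fa


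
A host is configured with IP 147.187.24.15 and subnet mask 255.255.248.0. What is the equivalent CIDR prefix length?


Binary: 11111111.11111111.11111000.00000000
Count leading 1s
Prefix: /21


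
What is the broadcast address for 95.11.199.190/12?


Network: 95.0.0.0/12
Host bits = 20
Set all host bits to 1:
Broadcast: 95.15.255.255


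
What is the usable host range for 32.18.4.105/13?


Network: 32.16.0.0
Broadcast: 32.23.255.255
First usable = network + 1
Last usable = broadcast - 1
Range: 32.16.0.1 to 32.23.255.254


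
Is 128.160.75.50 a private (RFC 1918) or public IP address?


RFC 1918 private ranges:
  10.0.0.0/8 (10.0.0.0 - 10.255.255.255)
  172.16.0.0/12 (172.16.0.0 - 172.31.255.255)
  192.168.0.0/16 (192.168.0.0 - 192.168.255.255)
Public (not in any RFC 1918 range)
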